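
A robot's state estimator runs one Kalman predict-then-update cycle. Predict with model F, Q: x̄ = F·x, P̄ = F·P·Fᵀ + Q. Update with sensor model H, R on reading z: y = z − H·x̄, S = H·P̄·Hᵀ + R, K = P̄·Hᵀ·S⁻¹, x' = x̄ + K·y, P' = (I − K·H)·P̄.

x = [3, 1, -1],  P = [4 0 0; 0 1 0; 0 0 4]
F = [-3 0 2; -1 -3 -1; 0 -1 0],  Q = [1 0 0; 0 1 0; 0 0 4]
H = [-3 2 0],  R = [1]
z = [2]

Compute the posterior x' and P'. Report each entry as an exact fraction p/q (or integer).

x̄ = F·x = [-11, -5, -1]
P̄ = F·P·Fᵀ + Q = [53 4 0; 4 18 3; 0 3 5]
y = z − H·x̄ = [-21]
S = H·P̄·Hᵀ + R = [502]
K = P̄·Hᵀ·S⁻¹ = [-151/502; 12/251; 3/251]
x' = x̄ + K·y = [-2351/502, -1507/251, -314/251]
P' = (I − K·H)·P̄ = [3805/502 2816/251 453/251; 2816/251 4230/251 681/251; 453/251 681/251 1237/251]

x' = [-2351/502, -1507/251, -314/251]
P' = [3805/502 2816/251 453/251; 2816/251 4230/251 681/251; 453/251 681/251 1237/251]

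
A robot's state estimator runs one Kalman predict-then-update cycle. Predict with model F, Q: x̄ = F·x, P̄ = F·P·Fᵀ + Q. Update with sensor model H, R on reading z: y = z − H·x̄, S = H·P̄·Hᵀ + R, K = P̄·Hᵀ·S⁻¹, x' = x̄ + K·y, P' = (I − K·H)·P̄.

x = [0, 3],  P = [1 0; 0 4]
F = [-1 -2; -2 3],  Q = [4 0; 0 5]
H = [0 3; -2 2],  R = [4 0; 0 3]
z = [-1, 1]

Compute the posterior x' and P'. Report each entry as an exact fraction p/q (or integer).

x̄ = F·x = [-6, 9]
P̄ = F·P·Fᵀ + Q = [21 -22; -22 45]
y = z − H·x̄ = [-28, -29]
S = H·P̄·Hᵀ + R = [409 402; 402 443]
K = P̄·Hᵀ·S⁻¹ = [5334/19583 -8642/19583; 5937/19583 536/19583]
x' = x̄ + K·y = [-16232/19583, -5533/19583]
P' = (I − K·H)·P̄ = [20075/19583 7112/19583; 7112/19583 7916/19583]

x' = [-16232/19583, -5533/19583]
P' = [20075/19583 7112/19583; 7112/19583 7916/19583]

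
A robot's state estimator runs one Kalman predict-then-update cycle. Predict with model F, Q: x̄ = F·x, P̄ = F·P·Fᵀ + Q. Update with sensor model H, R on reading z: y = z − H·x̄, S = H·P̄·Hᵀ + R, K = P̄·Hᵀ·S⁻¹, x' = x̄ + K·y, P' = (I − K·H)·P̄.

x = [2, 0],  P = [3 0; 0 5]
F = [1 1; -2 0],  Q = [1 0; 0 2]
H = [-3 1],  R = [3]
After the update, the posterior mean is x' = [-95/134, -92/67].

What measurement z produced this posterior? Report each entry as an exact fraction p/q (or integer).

x̄ = F·x = [2, -4]
P̄ = F·P·Fᵀ + Q = [9 -6; -6 14]
S = H·P̄·Hᵀ + R = [134]
K = P̄·Hᵀ·S⁻¹ = [-33/134; 16/67]
x' − x̄ = [-363/134, 176/67] = K·y
y = (KᵀK)⁻¹·Kᵀ·(x' − x̄) = [11]
z = y + H·x̄ = [11] + [-10] = [1]

z = [1]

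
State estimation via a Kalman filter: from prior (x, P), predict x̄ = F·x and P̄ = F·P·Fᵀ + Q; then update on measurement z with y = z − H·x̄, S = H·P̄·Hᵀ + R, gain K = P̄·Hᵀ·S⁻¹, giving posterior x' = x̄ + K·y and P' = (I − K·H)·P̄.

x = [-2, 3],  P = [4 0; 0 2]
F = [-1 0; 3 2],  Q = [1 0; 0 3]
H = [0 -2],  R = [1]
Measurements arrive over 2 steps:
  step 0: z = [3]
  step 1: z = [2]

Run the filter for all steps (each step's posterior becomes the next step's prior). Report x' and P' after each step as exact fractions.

step 0: x' = [50/21, -94/63], P' = [41/21 -4/63; -4/63 47/189]
step 1: x' = [-15550/15917, -14942/15917], P' = [22170/15917 -1083/15917; -1083/15917 3932/15917]

step 0: x̄ = F·x = [2, 0]
step 0: P̄ = F·P·Fᵀ + Q = [5 -12; -12 47]
step 0: y = z − H·x̄ = [3]
step 0: S = H·P̄·Hᵀ + R = [189]
step 0: K = P̄·Hᵀ·S⁻¹ = [8/63; -94/189]
step 0: x' = x̄ + K·y = [50/21, -94/63]
step 0: P' = (I − K·H)·P̄ = [41/21 -4/63; -4/63 47/189]
step 1: x̄ = F·x = [-50/21, 262/63]
step 1: P̄ = F·P·Fᵀ + Q = [62/21 -361/63; -361/63 3932/189]
step 1: y = z − H·x̄ = [650/63]
step 1: S = H·P̄·Hᵀ + R = [15917/189]
step 1: K = P̄·Hᵀ·S⁻¹ = [2166/15917; -7864/15917]
step 1: x' = x̄ + K·y = [-15550/15917, -14942/15917]
step 1: P' = (I − K·H)·P̄ = [22170/15917 -1083/15917; -1083/15917 3932/15917]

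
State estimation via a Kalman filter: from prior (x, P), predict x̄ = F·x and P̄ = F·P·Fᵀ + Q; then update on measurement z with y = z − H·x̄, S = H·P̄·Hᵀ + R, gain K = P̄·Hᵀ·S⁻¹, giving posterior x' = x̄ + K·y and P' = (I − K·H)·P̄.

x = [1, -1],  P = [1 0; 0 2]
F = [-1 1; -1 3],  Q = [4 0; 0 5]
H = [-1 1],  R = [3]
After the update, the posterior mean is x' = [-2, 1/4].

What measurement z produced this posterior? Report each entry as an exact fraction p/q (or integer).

x̄ = F·x = [-2, -4]
P̄ = F·P·Fᵀ + Q = [7 7; 7 24]
S = H·P̄·Hᵀ + R = [20]
K = P̄·Hᵀ·S⁻¹ = [0; 17/20]
x' − x̄ = [0, 17/4] = K·y
y = (KᵀK)⁻¹·Kᵀ·(x' − x̄) = [5]
z = y + H·x̄ = [5] + [-2] = [3]

z = [3]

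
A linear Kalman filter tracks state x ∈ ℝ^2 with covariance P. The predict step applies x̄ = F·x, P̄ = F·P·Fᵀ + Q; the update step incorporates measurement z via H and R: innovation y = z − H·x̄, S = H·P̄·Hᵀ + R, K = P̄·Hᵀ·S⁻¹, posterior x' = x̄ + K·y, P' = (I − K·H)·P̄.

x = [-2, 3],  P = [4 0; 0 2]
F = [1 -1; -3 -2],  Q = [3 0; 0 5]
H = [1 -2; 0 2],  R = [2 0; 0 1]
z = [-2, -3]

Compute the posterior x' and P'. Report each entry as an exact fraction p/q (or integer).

x̄ = F·x = [-5, 0]
P̄ = F·P·Fᵀ + Q = [9 -8; -8 49]
y = z − H·x̄ = [3, -3]
S = H·P̄·Hᵀ + R = [239 -212; -212 197]
K = P̄·Hᵀ·S⁻¹ = [511/713 492/713; -106/2139 950/2139]
x' = x̄ + K·y = [-3508/713, -1056/713]
P' = (I − K·H)·P̄ = [1514/713 246/713; 246/713 475/2139]

x' = [-3508/713, -1056/713]
P' = [1514/713 246/713; 246/713 475/2139]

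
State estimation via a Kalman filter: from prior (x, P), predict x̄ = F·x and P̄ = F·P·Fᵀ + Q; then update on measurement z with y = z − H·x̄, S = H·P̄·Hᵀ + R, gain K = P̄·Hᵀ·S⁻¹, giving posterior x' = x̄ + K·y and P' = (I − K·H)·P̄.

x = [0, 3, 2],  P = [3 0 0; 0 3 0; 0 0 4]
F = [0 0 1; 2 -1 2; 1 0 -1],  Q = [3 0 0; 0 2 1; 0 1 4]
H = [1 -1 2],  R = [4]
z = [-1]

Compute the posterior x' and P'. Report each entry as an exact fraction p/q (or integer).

x̄ = F·x = [2, 1, -2]
P̄ = F·P·Fᵀ + Q = [7 8 -4; 8 33 -1; -4 -1 11]
y = z − H·x̄ = [2]
S = H·P̄·Hᵀ + R = [60]
K = P̄·Hᵀ·S⁻¹ = [-3/20; -9/20; 19/60]
x' = x̄ + K·y = [17/10, 1/10, -41/30]
P' = (I − K·H)·P̄ = [113/20 79/20 -23/20; 79/20 417/20 151/20; -23/20 151/20 299/60]

x' = [17/10, 1/10, -41/30]
P' = [113/20 79/20 -23/20; 79/20 417/20 151/20; -23/20 151/20 299/60]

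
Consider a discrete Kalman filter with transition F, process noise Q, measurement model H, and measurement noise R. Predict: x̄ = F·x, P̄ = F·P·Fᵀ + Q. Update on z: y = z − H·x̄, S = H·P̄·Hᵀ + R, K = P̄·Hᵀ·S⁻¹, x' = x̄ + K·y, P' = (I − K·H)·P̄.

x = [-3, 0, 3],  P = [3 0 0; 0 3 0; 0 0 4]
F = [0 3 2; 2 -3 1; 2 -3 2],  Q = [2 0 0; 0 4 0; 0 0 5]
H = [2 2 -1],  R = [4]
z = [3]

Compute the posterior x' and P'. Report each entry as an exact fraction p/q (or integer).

x' = [627/136, -435/136, -9/34]
P' = [2151/136 -3151/136 -563/34; -3151/136 6311/136 1571/34; -563/34 1571/34 1002/17]

x̄ = F·x = [6, -3, 0]
P̄ = F·P·Fᵀ + Q = [45 -19 -11; -19 47 47; -11 47 60]
y = z − H·x̄ = [-3]
S = H·P̄·Hᵀ + R = [136]
K = P̄·Hᵀ·S⁻¹ = [63/136; 9/136; 3/34]
x' = x̄ + K·y = [627/136, -435/136, -9/34]
P' = (I − K·H)·P̄ = [2151/136 -3151/136 -563/34; -3151/136 6311/136 1571/34; -563/34 1571/34 1002/17]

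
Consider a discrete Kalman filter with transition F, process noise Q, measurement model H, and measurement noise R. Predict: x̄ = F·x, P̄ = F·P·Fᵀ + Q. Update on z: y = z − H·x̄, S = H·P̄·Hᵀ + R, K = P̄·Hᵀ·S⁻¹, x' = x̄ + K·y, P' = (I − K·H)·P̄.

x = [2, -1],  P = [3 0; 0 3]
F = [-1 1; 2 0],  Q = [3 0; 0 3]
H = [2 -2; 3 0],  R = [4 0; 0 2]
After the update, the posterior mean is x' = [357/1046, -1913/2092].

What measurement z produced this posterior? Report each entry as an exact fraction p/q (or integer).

z = [3, 1]

x̄ = F·x = [-3, 4]
P̄ = F·P·Fᵀ + Q = [9 -6; -6 15]
S = H·P̄·Hᵀ + R = [148 90; 90 83]
K = P̄·Hᵀ·S⁻¹ = [15/1046 162/523; -933/2092 279/1046]
x' − x̄ = [3495/1046, -10281/2092] = K·y
y = (KᵀK)⁻¹·Kᵀ·(x' − x̄) = [17, 10]
z = y + H·x̄ = [17, 10] + [-14, -9] = [3, 1]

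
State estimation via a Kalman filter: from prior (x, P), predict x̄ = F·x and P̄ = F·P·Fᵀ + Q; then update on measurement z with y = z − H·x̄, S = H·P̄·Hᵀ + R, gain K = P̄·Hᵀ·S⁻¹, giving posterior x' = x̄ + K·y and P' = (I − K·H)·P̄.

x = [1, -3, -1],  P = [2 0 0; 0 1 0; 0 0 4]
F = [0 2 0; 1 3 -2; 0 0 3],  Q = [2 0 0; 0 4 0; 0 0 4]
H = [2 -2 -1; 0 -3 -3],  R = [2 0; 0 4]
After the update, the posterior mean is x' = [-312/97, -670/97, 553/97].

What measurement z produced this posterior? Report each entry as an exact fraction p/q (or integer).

z = [2, 3]

x̄ = F·x = [-6, -6, -3]
P̄ = F·P·Fᵀ + Q = [6 6 0; 6 31 -24; 0 -24 40]
S = H·P̄·Hᵀ + R = [46 54; 54 211]
K = P̄·Hᵀ·S⁻¹ = [486/3395 -414/3395; -2176/3395 219/3395; 428/679 -264/679]
x' − x̄ = [270/97, -88/97, 844/97] = K·y
y = (KᵀK)⁻¹·Kᵀ·(x' − x̄) = [-1, -24]
z = y + H·x̄ = [-1, -24] + [3, 27] = [2, 3]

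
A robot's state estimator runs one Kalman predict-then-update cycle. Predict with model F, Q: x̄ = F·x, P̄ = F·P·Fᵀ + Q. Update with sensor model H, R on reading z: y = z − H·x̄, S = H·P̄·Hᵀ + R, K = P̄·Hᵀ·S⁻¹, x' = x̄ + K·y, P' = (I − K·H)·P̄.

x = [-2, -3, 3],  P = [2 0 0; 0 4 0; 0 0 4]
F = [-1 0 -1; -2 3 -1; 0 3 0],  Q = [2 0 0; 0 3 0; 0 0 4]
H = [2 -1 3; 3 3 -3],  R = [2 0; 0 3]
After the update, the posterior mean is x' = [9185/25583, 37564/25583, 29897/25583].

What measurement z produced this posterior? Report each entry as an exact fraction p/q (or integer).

x̄ = F·x = [-1, -8, -9]
P̄ = F·P·Fᵀ + Q = [8 8 0; 8 51 36; 0 36 40]
S = H·P̄·Hᵀ + R = [197 -9; -9 390]
K = P̄·Hᵀ·S⁻¹ = [1184/25583 3176/25583; 9697/25583 4750/25583; 10884/25583 -536/25583]
x' − x̄ = [34768/25583, 242228/25583, 260144/25583] = K·y
y = (KᵀK)⁻¹·Kᵀ·(x' − x̄) = [24, 2]
z = y + H·x̄ = [24, 2] + [-21, 0] = [3, 2]

z = [3, 2]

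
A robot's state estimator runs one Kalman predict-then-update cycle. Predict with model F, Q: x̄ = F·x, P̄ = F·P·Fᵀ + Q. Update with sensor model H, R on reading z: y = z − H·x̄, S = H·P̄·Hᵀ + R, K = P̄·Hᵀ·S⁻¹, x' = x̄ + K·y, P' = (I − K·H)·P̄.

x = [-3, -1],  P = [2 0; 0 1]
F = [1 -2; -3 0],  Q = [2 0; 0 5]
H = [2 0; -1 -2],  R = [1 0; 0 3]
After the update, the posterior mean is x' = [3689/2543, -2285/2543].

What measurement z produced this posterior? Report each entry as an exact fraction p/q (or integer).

x̄ = F·x = [-1, 9]
P̄ = F·P·Fᵀ + Q = [8 -6; -6 23]
S = H·P̄·Hᵀ + R = [33 8; 8 79]
K = P̄·Hᵀ·S⁻¹ = [1232/2543 4/2543; -628/2543 -1224/2543]
x' − x̄ = [6232/2543, -25172/2543] = K·y
y = (KᵀK)⁻¹·Kᵀ·(x' − x̄) = [5, 18]
z = y + H·x̄ = [5, 18] + [-2, -17] = [3, 1]

z = [3, 1]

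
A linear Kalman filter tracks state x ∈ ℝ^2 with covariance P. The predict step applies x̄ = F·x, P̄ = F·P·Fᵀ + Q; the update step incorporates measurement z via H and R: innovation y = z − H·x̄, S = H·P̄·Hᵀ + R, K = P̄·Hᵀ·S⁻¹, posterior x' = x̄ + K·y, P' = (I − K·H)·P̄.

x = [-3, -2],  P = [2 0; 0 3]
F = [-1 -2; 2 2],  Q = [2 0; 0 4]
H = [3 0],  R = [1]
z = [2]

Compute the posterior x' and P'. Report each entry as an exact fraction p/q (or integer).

x̄ = F·x = [7, -10]
P̄ = F·P·Fᵀ + Q = [16 -16; -16 24]
y = z − H·x̄ = [-19]
S = H·P̄·Hᵀ + R = [145]
K = P̄·Hᵀ·S⁻¹ = [48/145; -48/145]
x' = x̄ + K·y = [103/145, -538/145]
P' = (I − K·H)·P̄ = [16/145 -16/145; -16/145 1176/145]

x' = [103/145, -538/145]
P' = [16/145 -16/145; -16/145 1176/145]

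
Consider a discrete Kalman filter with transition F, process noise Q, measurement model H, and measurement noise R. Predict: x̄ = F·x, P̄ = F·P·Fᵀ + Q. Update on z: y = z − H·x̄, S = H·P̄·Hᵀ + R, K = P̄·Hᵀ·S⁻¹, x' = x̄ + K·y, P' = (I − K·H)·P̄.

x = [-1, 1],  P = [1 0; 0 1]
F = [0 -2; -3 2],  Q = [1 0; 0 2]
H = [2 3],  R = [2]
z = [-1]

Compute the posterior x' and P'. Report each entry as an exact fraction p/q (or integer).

x' = [-194/109, 101/109]
P' = [541/109 -362/109; -362/109 266/109]

x̄ = F·x = [-2, 5]
P̄ = F·P·Fᵀ + Q = [5 -4; -4 15]
y = z − H·x̄ = [-12]
S = H·P̄·Hᵀ + R = [109]
K = P̄·Hᵀ·S⁻¹ = [-2/109; 37/109]
x' = x̄ + K·y = [-194/109, 101/109]
P' = (I − K·H)·P̄ = [541/109 -362/109; -362/109 266/109]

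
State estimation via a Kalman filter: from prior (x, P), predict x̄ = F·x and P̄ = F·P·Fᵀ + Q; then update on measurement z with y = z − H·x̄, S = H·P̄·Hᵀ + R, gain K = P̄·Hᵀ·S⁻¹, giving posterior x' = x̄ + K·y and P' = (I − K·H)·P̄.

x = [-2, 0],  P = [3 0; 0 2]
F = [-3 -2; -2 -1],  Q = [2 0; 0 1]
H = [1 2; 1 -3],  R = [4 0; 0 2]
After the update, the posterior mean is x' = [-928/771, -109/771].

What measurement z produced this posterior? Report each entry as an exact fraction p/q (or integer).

z = [-2, -1]

x̄ = F·x = [6, 4]
P̄ = F·P·Fᵀ + Q = [37 22; 22 15]
S = H·P̄·Hᵀ + R = [189 -75; -75 42]
K = P̄·Hᵀ·S⁻¹ = [409/771 66/257; 51/257 -149/771]
x' − x̄ = [-5554/771, -3193/771] = K·y
y = (KᵀK)⁻¹·Kᵀ·(x' − x̄) = [-16, 5]
z = y + H·x̄ = [-16, 5] + [14, -6] = [-2, -1]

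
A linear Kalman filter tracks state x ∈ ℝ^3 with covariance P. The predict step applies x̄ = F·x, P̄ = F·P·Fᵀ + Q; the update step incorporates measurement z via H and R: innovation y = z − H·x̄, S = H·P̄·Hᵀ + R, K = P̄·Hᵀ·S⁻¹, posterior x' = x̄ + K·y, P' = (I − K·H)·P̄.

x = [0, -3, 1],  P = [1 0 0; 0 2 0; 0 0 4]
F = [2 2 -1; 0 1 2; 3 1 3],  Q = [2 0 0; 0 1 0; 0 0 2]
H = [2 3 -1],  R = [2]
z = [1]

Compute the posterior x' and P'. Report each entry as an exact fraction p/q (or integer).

x' = [-109/49, 158/49, 225/49]
P' = [544/49 -495/49 -423/49; -495/49 1333/98 1973/98; -423/49 1973/98 4177/98]

x̄ = F·x = [-7, -1, 0]
P̄ = F·P·Fᵀ + Q = [18 -4 -2; -4 19 26; -2 26 49]
y = z − H·x̄ = [18]
S = H·P̄·Hᵀ + R = [98]
K = P̄·Hᵀ·S⁻¹ = [13/49; 23/98; 25/98]
x' = x̄ + K·y = [-109/49, 158/49, 225/49]
P' = (I − K·H)·P̄ = [544/49 -495/49 -423/49; -495/49 1333/98 1973/98; -423/49 1973/98 4177/98]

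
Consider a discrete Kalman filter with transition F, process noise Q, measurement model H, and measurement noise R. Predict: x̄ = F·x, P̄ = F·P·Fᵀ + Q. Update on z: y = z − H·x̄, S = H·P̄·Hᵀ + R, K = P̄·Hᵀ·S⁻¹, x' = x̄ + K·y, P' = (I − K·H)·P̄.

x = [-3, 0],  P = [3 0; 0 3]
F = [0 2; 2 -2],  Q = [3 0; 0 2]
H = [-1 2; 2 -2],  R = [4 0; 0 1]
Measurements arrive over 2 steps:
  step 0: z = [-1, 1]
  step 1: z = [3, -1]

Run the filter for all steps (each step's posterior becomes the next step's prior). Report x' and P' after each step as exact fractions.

step 0: x̄ = F·x = [0, -6]
step 0: P̄ = F·P·Fᵀ + Q = [15 -12; -12 26]
step 0: y = z − H·x̄ = [11, -11]
step 0: S = H·P̄·Hᵀ + R = [171 -206; -206 261]
step 0: K = P̄·Hᵀ·S⁻¹ = [189/439 240/439; 1048/2195 188/2195]
step 0: x' = x̄ + K·y = [-561/439, -742/439]
step 0: P' = (I − K·H)·P̄ = [996/439 876/439; 876/439 4286/2195]
step 1: x̄ = F·x = [-1484/439, 362/439]
step 1: P̄ = F·P·Fᵀ + Q = [23729/2195 376/2195; 376/2195 6414/2195]
step 1: y = z − H·x̄ = [-891/439, 3253/439]
step 1: S = H·P̄·Hᵀ + R = [56661/2195 -70858/2195; -70858/2195 119759/2195]
step 1: K = P̄·Hᵀ·S⁻¹ = [254119/804013 463920/804013; 41364/114859 12892/114859]
step 1: x' = x̄ + K·y = [29143/114859, 106290/114859]
step 1: P' = (I − K·H)·P̄ = [1480396/804013 178348/114859; 178348/114859 171902/114859]

step 0: x' = [-561/439, -742/439], P' = [996/439 876/439; 876/439 4286/2195]
step 1: x' = [29143/114859, 106290/114859], P' = [1480396/804013 178348/114859; 178348/114859 171902/114859]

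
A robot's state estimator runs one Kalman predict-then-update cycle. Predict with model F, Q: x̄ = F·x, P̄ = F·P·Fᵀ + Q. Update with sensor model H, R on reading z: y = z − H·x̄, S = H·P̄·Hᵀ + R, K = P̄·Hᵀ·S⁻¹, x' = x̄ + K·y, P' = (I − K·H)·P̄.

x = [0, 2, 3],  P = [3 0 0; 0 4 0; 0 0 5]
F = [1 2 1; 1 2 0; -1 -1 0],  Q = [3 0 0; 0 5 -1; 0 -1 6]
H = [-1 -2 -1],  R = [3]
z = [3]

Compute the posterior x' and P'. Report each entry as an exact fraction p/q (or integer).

x' = [151/145, -60/29, 62/145]
P' = [999/145 -43/29 -407/145; -43/29 91/29 -106/29; -407/145 -106/29 1401/145]

x̄ = F·x = [7, 4, -2]
P̄ = F·P·Fᵀ + Q = [27 19 -11; 19 24 -12; -11 -12 13]
y = z − H·x̄ = [16]
S = H·P̄·Hᵀ + R = [145]
K = P̄·Hᵀ·S⁻¹ = [-54/145; -11/29; 22/145]
x' = x̄ + K·y = [151/145, -60/29, 62/145]
P' = (I − K·H)·P̄ = [999/145 -43/29 -407/145; -43/29 91/29 -106/29; -407/145 -106/29 1401/145]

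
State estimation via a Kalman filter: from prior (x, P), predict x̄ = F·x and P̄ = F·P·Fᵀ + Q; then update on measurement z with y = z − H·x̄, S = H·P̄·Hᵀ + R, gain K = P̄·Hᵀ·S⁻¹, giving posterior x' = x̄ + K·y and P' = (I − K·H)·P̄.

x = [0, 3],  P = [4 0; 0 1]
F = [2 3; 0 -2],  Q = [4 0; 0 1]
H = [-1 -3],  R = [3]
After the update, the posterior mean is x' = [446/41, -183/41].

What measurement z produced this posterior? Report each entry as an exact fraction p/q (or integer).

x̄ = F·x = [9, -6]
P̄ = F·P·Fᵀ + Q = [29 -6; -6 5]
S = H·P̄·Hᵀ + R = [41]
K = P̄·Hᵀ·S⁻¹ = [-11/41; -9/41]
x' − x̄ = [77/41, 63/41] = K·y
y = (KᵀK)⁻¹·Kᵀ·(x' − x̄) = [-7]
z = y + H·x̄ = [-7] + [9] = [2]

z = [2]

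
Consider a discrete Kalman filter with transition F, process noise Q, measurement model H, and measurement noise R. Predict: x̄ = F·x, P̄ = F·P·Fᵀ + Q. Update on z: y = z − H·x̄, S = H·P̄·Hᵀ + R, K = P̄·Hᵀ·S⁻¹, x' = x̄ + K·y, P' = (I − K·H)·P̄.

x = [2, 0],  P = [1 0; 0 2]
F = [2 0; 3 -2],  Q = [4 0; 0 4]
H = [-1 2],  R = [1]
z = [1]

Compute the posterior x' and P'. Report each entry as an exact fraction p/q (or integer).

x' = [248/69, 54/23]
P' = [536/69 90/23; 90/23 51/23]

x̄ = F·x = [4, 6]
P̄ = F·P·Fᵀ + Q = [8 6; 6 21]
y = z − H·x̄ = [-7]
S = H·P̄·Hᵀ + R = [69]
K = P̄·Hᵀ·S⁻¹ = [4/69; 12/23]
x' = x̄ + K·y = [248/69, 54/23]
P' = (I − K·H)·P̄ = [536/69 90/23; 90/23 51/23]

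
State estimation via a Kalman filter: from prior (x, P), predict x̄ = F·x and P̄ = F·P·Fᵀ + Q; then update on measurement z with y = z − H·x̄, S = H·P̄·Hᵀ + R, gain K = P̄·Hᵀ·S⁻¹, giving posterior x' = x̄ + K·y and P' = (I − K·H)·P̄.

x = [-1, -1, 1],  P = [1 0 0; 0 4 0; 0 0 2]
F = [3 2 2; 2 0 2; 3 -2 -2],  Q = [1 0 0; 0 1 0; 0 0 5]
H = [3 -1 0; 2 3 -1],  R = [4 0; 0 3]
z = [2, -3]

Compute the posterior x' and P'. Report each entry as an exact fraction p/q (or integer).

x' = [-88/515, -938/515, -1598/515]
P' = [17989/33990 6333/11330 42067/16995; 6333/11330 26503/11330 42279/5665; 42067/16995 42279/5665 471437/16995]

x̄ = F·x = [-3, 0, -3]
P̄ = F·P·Fᵀ + Q = [34 14 -15; 14 13 -2; -15 -2 38]
y = z − H·x̄ = [11, 0]
S = H·P̄·Hᵀ + R = [239 306; 306 534]
K = P̄·Hᵀ·S⁻¹ = [1457/5665 2947/33990; -938/5665 2539/11330; -53/5665 -2264/16995]
x' = x̄ + K·y = [-88/515, -938/515, -1598/515]
P' = (I − K·H)·P̄ = [17989/33990 6333/11330 42067/16995; 6333/11330 26503/11330 42279/5665; 42067/16995 42279/5665 471437/16995]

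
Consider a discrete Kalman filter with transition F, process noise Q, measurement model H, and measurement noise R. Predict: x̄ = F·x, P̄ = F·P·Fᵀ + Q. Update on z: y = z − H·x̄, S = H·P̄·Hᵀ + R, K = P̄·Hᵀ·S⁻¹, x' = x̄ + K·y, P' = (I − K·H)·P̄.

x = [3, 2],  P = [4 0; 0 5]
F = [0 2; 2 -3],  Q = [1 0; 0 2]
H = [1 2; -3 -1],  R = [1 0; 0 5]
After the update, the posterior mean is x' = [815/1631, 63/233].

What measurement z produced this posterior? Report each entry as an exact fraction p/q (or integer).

x̄ = F·x = [4, 0]
P̄ = F·P·Fᵀ + Q = [21 -30; -30 63]
S = H·P̄·Hᵀ + R = [154 21; 21 77]
K = P̄·Hᵀ·S⁻¹ = [-330/1631 -87/233; 975/1631 306/1631]
x' − x̄ = [-5709/1631, 63/233] = K·y
y = (KᵀK)⁻¹·Kᵀ·(x' − x̄) = [-3, 11]
z = y + H·x̄ = [-3, 11] + [4, -12] = [1, -1]

z = [1, -1]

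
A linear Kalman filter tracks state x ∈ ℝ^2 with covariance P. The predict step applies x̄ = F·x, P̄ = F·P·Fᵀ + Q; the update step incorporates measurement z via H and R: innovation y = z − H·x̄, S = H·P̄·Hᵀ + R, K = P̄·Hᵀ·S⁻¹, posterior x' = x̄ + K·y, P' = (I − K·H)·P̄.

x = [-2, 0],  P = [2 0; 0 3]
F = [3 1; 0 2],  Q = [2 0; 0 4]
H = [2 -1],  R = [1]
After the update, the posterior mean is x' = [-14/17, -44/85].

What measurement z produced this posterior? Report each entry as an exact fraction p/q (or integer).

x̄ = F·x = [-6, 0]
P̄ = F·P·Fᵀ + Q = [23 6; 6 16]
S = H·P̄·Hᵀ + R = [85]
K = P̄·Hᵀ·S⁻¹ = [8/17; -4/85]
x' − x̄ = [88/17, -44/85] = K·y
y = (KᵀK)⁻¹·Kᵀ·(x' − x̄) = [11]
z = y + H·x̄ = [11] + [-12] = [-1]

z = [-1]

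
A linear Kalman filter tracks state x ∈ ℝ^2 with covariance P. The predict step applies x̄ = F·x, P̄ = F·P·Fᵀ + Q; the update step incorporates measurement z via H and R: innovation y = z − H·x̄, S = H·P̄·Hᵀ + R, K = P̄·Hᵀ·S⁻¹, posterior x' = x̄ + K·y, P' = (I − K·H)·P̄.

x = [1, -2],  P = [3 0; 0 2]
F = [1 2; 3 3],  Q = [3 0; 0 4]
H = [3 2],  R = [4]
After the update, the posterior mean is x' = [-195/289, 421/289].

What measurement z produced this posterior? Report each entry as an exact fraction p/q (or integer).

z = [1]

x̄ = F·x = [-3, -3]
P̄ = F·P·Fᵀ + Q = [14 21; 21 49]
S = H·P̄·Hᵀ + R = [578]
K = P̄·Hᵀ·S⁻¹ = [42/289; 161/578]
x' − x̄ = [672/289, 1288/289] = K·y
y = (KᵀK)⁻¹·Kᵀ·(x' − x̄) = [16]
z = y + H·x̄ = [16] + [-15] = [1]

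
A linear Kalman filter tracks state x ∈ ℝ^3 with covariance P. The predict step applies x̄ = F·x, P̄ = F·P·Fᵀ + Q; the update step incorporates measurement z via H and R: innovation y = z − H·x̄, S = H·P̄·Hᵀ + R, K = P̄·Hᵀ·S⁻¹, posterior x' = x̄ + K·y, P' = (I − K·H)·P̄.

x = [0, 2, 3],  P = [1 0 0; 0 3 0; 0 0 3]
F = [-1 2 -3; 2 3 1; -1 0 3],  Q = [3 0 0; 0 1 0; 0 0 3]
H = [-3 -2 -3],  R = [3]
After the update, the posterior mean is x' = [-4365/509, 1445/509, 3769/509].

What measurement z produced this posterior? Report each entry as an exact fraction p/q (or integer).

x̄ = F·x = [-5, 9, 9]
P̄ = F·P·Fᵀ + Q = [43 7 -26; 7 35 7; -26 7 31]
S = H·P̄·Hᵀ + R = [509]
K = P̄·Hᵀ·S⁻¹ = [-65/509; -112/509; -29/509]
x' − x̄ = [-1820/509, -3136/509, -812/509] = K·y
y = (KᵀK)⁻¹·Kᵀ·(x' − x̄) = [28]
z = y + H·x̄ = [28] + [-30] = [-2]

z = [-2]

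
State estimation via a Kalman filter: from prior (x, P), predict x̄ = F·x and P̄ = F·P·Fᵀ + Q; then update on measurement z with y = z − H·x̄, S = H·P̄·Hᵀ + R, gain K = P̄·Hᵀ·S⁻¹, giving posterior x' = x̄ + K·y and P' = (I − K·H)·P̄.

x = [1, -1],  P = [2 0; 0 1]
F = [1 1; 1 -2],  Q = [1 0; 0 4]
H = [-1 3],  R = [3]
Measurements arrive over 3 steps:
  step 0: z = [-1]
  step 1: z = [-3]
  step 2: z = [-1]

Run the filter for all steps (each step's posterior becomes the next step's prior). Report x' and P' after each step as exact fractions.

step 0: x' = [40/97, -9/97], P' = [372/97 120/97; 120/97 70/97]
step 1: x' = [1860/2719, -1882/2719], P' = [41649/5438 6720/2719; 6720/2719 3024/2719]
step 2: x' = [56507/76037, 6593/152074], P' = [2145369/152074 699285/152074; 699285/152074 137894/76037]

step 0: x̄ = F·x = [0, 3]
step 0: P̄ = F·P·Fᵀ + Q = [4 0; 0 10]
step 0: y = z − H·x̄ = [-10]
step 0: S = H·P̄·Hᵀ + R = [97]
step 0: K = P̄·Hᵀ·S⁻¹ = [-4/97; 30/97]
step 0: x' = x̄ + K·y = [40/97, -9/97]
step 0: P' = (I − K·H)·P̄ = [372/97 120/97; 120/97 70/97]
step 1: x̄ = F·x = [31/97, 58/97]
step 1: P̄ = F·P·Fᵀ + Q = [779/97 112/97; 112/97 560/97]
step 1: y = z − H·x̄ = [-434/97]
step 1: S = H·P̄·Hᵀ + R = [5438/97]
step 1: K = P̄·Hᵀ·S⁻¹ = [-443/5438; 784/2719]
step 1: x' = x̄ + K·y = [1860/2719, -1882/2719]
step 1: P' = (I − K·H)·P̄ = [41649/5438 6720/2719; 6720/2719 3024/2719]
step 2: x̄ = F·x = [-22/2719, 5624/2719]
step 2: P̄ = F·P·Fᵀ + Q = [80015/5438 16113/5438; 16113/5438 33833/5438]
step 2: y = z − H·x̄ = [-19613/2719]
step 2: S = H·P̄·Hᵀ + R = [152074/2719]
step 2: K = P̄·Hᵀ·S⁻¹ = [-7919/76037; 42693/152074]
step 2: x' = x̄ + K·y = [56507/76037, 6593/152074]
step 2: P' = (I − K·H)·P̄ = [2145369/152074 699285/152074; 699285/152074 137894/76037]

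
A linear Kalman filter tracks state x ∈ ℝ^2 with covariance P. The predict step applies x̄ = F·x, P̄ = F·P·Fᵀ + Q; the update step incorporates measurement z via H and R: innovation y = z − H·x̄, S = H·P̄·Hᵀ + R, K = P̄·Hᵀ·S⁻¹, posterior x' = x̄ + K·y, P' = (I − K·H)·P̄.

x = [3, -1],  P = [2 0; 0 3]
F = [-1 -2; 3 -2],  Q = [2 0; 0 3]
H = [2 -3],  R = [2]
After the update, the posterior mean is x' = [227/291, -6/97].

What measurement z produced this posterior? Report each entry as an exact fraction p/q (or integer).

z = [2]

x̄ = F·x = [-1, 11]
P̄ = F·P·Fᵀ + Q = [16 6; 6 33]
S = H·P̄·Hᵀ + R = [291]
K = P̄·Hᵀ·S⁻¹ = [14/291; -29/97]
x' − x̄ = [518/291, -1073/97] = K·y
y = (KᵀK)⁻¹·Kᵀ·(x' − x̄) = [37]
z = y + H·x̄ = [37] + [-35] = [2]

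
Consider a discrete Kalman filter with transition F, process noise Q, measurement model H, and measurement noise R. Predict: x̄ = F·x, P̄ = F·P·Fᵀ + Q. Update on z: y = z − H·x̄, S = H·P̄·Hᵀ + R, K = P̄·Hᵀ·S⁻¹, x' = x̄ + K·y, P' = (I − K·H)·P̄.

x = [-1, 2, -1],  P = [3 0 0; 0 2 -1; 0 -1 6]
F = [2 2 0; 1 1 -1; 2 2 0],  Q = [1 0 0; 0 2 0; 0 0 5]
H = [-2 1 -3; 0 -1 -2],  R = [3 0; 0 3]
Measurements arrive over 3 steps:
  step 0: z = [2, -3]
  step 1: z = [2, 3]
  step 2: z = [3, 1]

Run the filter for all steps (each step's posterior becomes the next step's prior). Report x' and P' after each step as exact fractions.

step 0: x' = [1560/11201, 27178/11201, 1459/11201], P' = [31293/11201 23946/11201 -10992/11201; 23946/11201 32988/11201 -7287/11201; -10992/11201 -7287/11201 6435/11201]
step 1: x' = [-12766931/53725682, -26603235/26862841, -92729619/107451364], P' = [73651046/26862841 50243428/26862841 -52381687/53725682; 50243428/26862841 60529712/26862841 -15709834/26862841; -52381687/53725682 -15709834/26862841 61819517/107451364]
step 2: x' = [-21115906114/39298955869, 345417422921/903875984987, -517473494537/903875984987], P' = [107368560229/39298955869 73407387146/39298955869 -38179864378/39298955869; 73407387146/39298955869 2037136253876/903875984987 -527759661913/903875984987; -38179864378/39298955869 -527759661913/903875984987 518903371694/903875984987]

step 0: x̄ = F·x = [2, 2, 2]
step 0: P̄ = F·P·Fᵀ + Q = [21 12 20; 12 15 12; 20 12 25]
step 0: y = z − H·x̄ = [10, 3]
step 0: S = H·P̄·Hᵀ + R = [447 251; 251 166]
step 0: K = P̄·Hᵀ·S⁻¹ = [-1888/11201 -654/11201; 2319/11201 -6138/11201; -1536/11201 -1861/11201]
step 0: x' = x̄ + K·y = [1560/11201, 27178/11201, 1459/11201]
step 0: P' = (I − K·H)·P̄ = [31293/11201 23946/11201 -10992/11201; 23946/11201 32988/11201 -7287/11201; -10992/11201 -7287/11201 6435/11201]
step 1: x̄ = F·x = [57476/11201, 27279/11201, 57476/11201]
step 1: P̄ = F·P·Fᵀ + Q = [459893/11201 260904/11201 448692/11201; 260904/11201 177568/11201 260904/11201; 448692/11201 260904/11201 504697/11201]
step 1: y = z − H·x̄ = [282503/11201, 175834/11201]
step 1: S = H·P̄·Hᵀ + R = [9368280/11201 5428094/11201; 5428094/11201 3273575/11201]
step 1: K = P̄·Hᵀ·S⁻¹ = [-12324089/53725682 712753/26862841; 2390786/26862841 -9703348/26862841; -12923713/107451364 -10133283/53725682]
step 1: x' = x̄ + K·y = [-12766931/53725682, -26603235/26862841, -92729619/107451364]
step 1: P' = (I − K·H)·P̄ = [73651046/26862841 50243428/26862841 -52381687/53725682; 50243428/26862841 60529712/26862841 -15709834/26862841; -52381687/53725682 -15709834/26862841 61819517/107451364]
step 2: x̄ = F·x = [-65973401/26862841, -39217183/107451364, -65973401/26862841]
step 2: P̄ = F·P·Fᵀ + Q = [965533297/26862841 553136583/26862841 938670456/26862841; 553136583/26862841 1550598121/107451364 553136583/26862841; 938670456/26862841 553136583/26862841 1072984661/26862841]
step 2: y = z − H·x̄ = [-957896745/107451364, -459553027/107451364]
step 2: S = H·P̄·Hᵀ + R = [78879651329/107451364 45857400035/107451364; 45857400035/107451364 27890892117/107451364]
step 2: K = P̄·Hᵀ·S⁻¹ = [-8930046726/39298955869 984113870/39298955869; 81225143633/903875984987 -327205643350/903875984987; -109398671869/903875984987 -170015693825/903875984987]
step 2: x' = x̄ + K·y = [-21115906114/39298955869, 345417422921/903875984987, -517473494537/903875984987]
step 2: P' = (I − K·H)·P̄ = [107368560229/39298955869 73407387146/39298955869 -38179864378/39298955869; 73407387146/39298955869 2037136253876/903875984987 -527759661913/903875984987; -38179864378/39298955869 -527759661913/903875984987 518903371694/903875984987]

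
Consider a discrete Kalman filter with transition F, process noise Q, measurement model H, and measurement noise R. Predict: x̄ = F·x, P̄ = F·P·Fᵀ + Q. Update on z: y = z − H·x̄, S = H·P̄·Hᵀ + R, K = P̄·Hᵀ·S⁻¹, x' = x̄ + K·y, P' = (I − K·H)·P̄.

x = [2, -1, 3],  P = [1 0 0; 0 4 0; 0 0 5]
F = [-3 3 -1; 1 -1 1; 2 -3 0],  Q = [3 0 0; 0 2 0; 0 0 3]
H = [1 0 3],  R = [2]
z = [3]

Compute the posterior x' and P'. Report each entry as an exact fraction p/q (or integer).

x' = [-921/95, 504/95, 404/95]
P' = [4741/190 -1097/95 -1629/190; -1097/95 898/95 373/95; -1629/190 373/95 601/190]

x̄ = F·x = [-12, 6, 7]
P̄ = F·P·Fᵀ + Q = [53 -20 -42; -20 12 14; -42 14 43]
y = z − H·x̄ = [-6]
S = H·P̄·Hᵀ + R = [190]
K = P̄·Hᵀ·S⁻¹ = [-73/190; 11/95; 87/190]
x' = x̄ + K·y = [-921/95, 504/95, 404/95]
P' = (I − K·H)·P̄ = [4741/190 -1097/95 -1629/190; -1097/95 898/95 373/95; -1629/190 373/95 601/190]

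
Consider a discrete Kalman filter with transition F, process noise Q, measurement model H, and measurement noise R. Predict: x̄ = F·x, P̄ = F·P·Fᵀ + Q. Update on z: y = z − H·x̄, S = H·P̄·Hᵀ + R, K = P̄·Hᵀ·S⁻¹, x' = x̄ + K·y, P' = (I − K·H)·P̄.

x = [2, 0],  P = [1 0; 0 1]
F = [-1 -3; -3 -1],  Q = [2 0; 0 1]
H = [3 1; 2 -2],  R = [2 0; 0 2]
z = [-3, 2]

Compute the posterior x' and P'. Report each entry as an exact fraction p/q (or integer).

x' = [-544/1091, -1831/1091]
P' = [168/1091 36/1091; 36/1091 1270/3273]

x̄ = F·x = [-2, -6]
P̄ = F·P·Fᵀ + Q = [12 6; 6 11]
y = z − H·x̄ = [9, -6]
S = H·P̄·Hᵀ + R = [157 26; 26 46]
K = P̄·Hᵀ·S⁻¹ = [270/1091 132/1091; 797/3273 -1162/3273]
x' = x̄ + K·y = [-544/1091, -1831/1091]
P' = (I − K·H)·P̄ = [168/1091 36/1091; 36/1091 1270/3273]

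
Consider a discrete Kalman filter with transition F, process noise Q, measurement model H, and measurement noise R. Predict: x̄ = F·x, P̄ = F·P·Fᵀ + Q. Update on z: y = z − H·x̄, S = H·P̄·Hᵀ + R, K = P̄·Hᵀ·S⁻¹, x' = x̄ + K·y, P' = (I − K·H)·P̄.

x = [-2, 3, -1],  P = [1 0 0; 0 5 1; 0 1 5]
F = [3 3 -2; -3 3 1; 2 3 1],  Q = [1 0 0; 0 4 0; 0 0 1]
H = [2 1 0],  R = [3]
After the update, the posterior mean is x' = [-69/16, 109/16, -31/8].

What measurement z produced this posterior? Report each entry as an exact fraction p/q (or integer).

x̄ = F·x = [5, 14, 4]
P̄ = F·P·Fᵀ + Q = [63 23 38; 23 69 50; 38 50 61]
S = H·P̄·Hᵀ + R = [416]
K = P̄·Hᵀ·S⁻¹ = [149/416; 115/416; 63/208]
x' − x̄ = [-149/16, -115/16, -63/8] = K·y
y = (KᵀK)⁻¹·Kᵀ·(x' − x̄) = [-26]
z = y + H·x̄ = [-26] + [24] = [-2]

z = [-2]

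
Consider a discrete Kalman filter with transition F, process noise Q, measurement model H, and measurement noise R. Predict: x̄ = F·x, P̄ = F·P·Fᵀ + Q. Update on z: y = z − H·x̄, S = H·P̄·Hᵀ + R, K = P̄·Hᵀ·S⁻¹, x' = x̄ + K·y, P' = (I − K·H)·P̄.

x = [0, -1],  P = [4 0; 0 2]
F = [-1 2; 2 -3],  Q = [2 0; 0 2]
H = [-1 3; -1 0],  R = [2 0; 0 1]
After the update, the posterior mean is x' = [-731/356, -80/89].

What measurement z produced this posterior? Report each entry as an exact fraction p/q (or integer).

z = [-1, 3]

x̄ = F·x = [-2, 3]
P̄ = F·P·Fᵀ + Q = [14 -20; -20 36]
S = H·P̄·Hᵀ + R = [460 74; 74 15]
K = P̄·Hᵀ·S⁻¹ = [-37/712 -241/356; 55/178 -17/89]
x' − x̄ = [-19/356, -347/89] = K·y
y = (KᵀK)⁻¹·Kᵀ·(x' − x̄) = [-12, 1]
z = y + H·x̄ = [-12, 1] + [11, 2] = [-1, 3]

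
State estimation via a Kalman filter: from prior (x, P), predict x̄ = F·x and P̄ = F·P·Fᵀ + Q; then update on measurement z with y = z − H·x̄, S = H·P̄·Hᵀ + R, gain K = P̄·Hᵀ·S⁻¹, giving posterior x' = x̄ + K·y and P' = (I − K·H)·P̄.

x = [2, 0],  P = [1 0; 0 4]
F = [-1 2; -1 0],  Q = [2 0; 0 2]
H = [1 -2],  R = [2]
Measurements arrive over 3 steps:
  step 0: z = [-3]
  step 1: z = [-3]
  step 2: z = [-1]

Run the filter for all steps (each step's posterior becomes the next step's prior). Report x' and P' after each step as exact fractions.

step 0: x' = [-143/29, -33/29], P' = [262/29 114/29; 114/29 62/29]
step 1: x' = [1837/657, 655/219], P' = [2504/657 410/219; 410/219 102/73]
step 2: x' = [9049/4745, 407/365], P' = [16217/4745 576/365; 576/365 434/365]

step 0: x̄ = F·x = [-2, -2]
step 0: P̄ = F·P·Fᵀ + Q = [19 1; 1 3]
step 0: y = z − H·x̄ = [-5]
step 0: S = H·P̄·Hᵀ + R = [29]
step 0: K = P̄·Hᵀ·S⁻¹ = [17/29; -5/29]
step 0: x' = x̄ + K·y = [-143/29, -33/29]
step 0: P' = (I − K·H)·P̄ = [262/29 114/29; 114/29 62/29]
step 1: x̄ = F·x = [77/29, 143/29]
step 1: P̄ = F·P·Fᵀ + Q = [112/29 34/29; 34/29 320/29]
step 1: y = z − H·x̄ = [122/29]
step 1: S = H·P̄·Hᵀ + R = [1314/29]
step 1: K = P̄·Hᵀ·S⁻¹ = [22/657; -101/219]
step 1: x' = x̄ + K·y = [1837/657, 655/219]
step 1: P' = (I − K·H)·P̄ = [2504/657 410/219; 410/219 102/73]
step 2: x̄ = F·x = [2093/657, -1837/657]
step 2: P̄ = F·P·Fᵀ + Q = [2570/657 44/657; 44/657 3818/657]
step 2: y = z − H·x̄ = [-88/9]
step 2: S = H·P̄·Hᵀ + R = [260/9]
step 2: K = P̄·Hᵀ·S⁻¹ = [17/130; -2/5]
step 2: x' = x̄ + K·y = [9049/4745, 407/365]
step 2: P' = (I − K·H)·P̄ = [16217/4745 576/365; 576/365 434/365]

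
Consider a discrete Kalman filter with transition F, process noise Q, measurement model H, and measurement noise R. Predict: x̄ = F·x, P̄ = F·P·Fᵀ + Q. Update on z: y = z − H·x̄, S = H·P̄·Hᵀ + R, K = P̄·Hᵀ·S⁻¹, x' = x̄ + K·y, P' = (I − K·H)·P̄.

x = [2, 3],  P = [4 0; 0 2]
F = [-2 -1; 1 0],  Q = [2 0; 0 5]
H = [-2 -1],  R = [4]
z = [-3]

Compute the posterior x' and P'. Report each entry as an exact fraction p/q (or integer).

x' = [53/61, 17/61]
P' = [196/61 -264/61; -264/61 500/61]

x̄ = F·x = [-7, 2]
P̄ = F·P·Fᵀ + Q = [20 -8; -8 9]
y = z − H·x̄ = [-15]
S = H·P̄·Hᵀ + R = [61]
K = P̄·Hᵀ·S⁻¹ = [-32/61; 7/61]
x' = x̄ + K·y = [53/61, 17/61]
P' = (I − K·H)·P̄ = [196/61 -264/61; -264/61 500/61]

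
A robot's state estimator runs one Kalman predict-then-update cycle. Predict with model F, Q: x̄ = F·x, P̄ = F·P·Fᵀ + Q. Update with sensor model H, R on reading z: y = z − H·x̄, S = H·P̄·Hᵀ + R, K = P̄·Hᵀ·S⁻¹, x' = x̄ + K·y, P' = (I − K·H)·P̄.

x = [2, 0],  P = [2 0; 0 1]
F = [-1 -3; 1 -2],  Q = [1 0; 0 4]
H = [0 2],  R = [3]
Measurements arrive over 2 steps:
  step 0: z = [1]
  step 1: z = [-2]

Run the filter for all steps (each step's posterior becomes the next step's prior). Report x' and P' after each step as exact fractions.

step 0: x̄ = F·x = [-2, 2]
step 0: P̄ = F·P·Fᵀ + Q = [12 4; 4 10]
step 0: y = z − H·x̄ = [-3]
step 0: S = H·P̄·Hᵀ + R = [43]
step 0: K = P̄·Hᵀ·S⁻¹ = [8/43; 20/43]
step 0: x' = x̄ + K·y = [-110/43, 26/43]
step 0: P' = (I − K·H)·P̄ = [452/43 12/43; 12/43 30/43]
step 1: x̄ = F·x = [32/43, -162/43]
step 1: P̄ = F·P·Fᵀ + Q = [837/43 -284/43; -284/43 696/43]
step 1: y = z − H·x̄ = [238/43]
step 1: S = H·P̄·Hᵀ + R = [2913/43]
step 1: K = P̄·Hᵀ·S⁻¹ = [-568/2913; 464/971]
step 1: x' = x̄ + K·y = [-976/2913, -1090/971]
step 1: P' = (I − K·H)·P̄ = [49199/2913 -284/971; -284/971 696/971]

step 0: x' = [-110/43, 26/43], P' = [452/43 12/43; 12/43 30/43]
step 1: x' = [-976/2913, -1090/971], P' = [49199/2913 -284/971; -284/971 696/971]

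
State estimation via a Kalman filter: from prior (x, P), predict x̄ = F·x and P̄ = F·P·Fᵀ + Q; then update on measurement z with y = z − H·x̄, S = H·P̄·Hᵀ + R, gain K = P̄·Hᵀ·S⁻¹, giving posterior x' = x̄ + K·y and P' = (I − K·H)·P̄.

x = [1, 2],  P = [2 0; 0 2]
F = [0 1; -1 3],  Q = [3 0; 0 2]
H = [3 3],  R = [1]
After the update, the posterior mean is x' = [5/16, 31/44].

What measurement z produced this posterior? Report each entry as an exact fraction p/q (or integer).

z = [3]

x̄ = F·x = [2, 5]
P̄ = F·P·Fᵀ + Q = [5 6; 6 22]
S = H·P̄·Hᵀ + R = [352]
K = P̄·Hᵀ·S⁻¹ = [3/32; 21/88]
x' − x̄ = [-27/16, -189/44] = K·y
y = (KᵀK)⁻¹·Kᵀ·(x' − x̄) = [-18]
z = y + H·x̄ = [-18] + [21] = [3]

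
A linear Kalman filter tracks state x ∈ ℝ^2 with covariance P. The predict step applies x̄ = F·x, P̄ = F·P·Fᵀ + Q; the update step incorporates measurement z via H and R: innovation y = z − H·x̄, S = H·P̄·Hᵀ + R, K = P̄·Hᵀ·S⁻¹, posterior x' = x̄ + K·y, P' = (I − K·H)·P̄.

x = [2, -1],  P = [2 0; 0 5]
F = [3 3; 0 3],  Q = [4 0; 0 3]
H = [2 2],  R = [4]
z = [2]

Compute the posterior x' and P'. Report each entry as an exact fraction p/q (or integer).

x̄ = F·x = [3, -3]
P̄ = F·P·Fᵀ + Q = [67 45; 45 48]
y = z − H·x̄ = [2]
S = H·P̄·Hᵀ + R = [824]
K = P̄·Hᵀ·S⁻¹ = [28/103; 93/412]
x' = x̄ + K·y = [365/103, -525/206]
P' = (I − K·H)·P̄ = [629/103 -573/103; -573/103 1239/206]

x' = [365/103, -525/206]
P' = [629/103 -573/103; -573/103 1239/206]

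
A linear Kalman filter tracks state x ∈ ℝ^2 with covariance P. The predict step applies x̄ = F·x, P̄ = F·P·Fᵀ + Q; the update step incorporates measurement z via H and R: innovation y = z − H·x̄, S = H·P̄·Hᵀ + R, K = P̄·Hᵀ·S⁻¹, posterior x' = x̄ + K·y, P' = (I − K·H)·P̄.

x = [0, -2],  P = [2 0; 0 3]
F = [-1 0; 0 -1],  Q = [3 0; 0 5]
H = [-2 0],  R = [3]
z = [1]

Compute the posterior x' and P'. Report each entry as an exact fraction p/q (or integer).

x̄ = F·x = [0, 2]
P̄ = F·P·Fᵀ + Q = [5 0; 0 8]
y = z − H·x̄ = [1]
S = H·P̄·Hᵀ + R = [23]
K = P̄·Hᵀ·S⁻¹ = [-10/23; 0]
x' = x̄ + K·y = [-10/23, 2]
P' = (I − K·H)·P̄ = [15/23 0; 0 8]

x' = [-10/23, 2]
P' = [15/23 0; 0 8]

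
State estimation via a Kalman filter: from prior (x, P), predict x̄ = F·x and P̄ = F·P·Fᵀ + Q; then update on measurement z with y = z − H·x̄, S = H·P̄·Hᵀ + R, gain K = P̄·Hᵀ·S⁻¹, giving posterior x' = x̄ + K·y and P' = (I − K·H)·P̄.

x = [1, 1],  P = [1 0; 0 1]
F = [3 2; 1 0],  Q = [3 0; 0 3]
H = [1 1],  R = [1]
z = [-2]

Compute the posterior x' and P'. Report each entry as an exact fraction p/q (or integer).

x̄ = F·x = [5, 1]
P̄ = F·P·Fᵀ + Q = [16 3; 3 4]
y = z − H·x̄ = [-8]
S = H·P̄·Hᵀ + R = [27]
K = P̄·Hᵀ·S⁻¹ = [19/27; 7/27]
x' = x̄ + K·y = [-17/27, -29/27]
P' = (I − K·H)·P̄ = [71/27 -52/27; -52/27 59/27]

x' = [-17/27, -29/27]
P' = [71/27 -52/27; -52/27 59/27]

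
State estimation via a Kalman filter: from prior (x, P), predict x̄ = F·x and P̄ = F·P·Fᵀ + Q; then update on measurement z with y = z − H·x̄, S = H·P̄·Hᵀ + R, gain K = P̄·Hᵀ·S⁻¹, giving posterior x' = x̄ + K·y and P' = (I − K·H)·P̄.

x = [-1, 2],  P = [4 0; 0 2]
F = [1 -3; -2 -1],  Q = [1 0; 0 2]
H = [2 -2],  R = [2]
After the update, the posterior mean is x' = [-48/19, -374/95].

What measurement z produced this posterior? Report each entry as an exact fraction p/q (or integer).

z = [3]

x̄ = F·x = [-7, 0]
P̄ = F·P·Fᵀ + Q = [23 -2; -2 20]
S = H·P̄·Hᵀ + R = [190]
K = P̄·Hᵀ·S⁻¹ = [5/19; -22/95]
x' − x̄ = [85/19, -374/95] = K·y
y = (KᵀK)⁻¹·Kᵀ·(x' − x̄) = [17]
z = y + H·x̄ = [17] + [-14] = [3]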